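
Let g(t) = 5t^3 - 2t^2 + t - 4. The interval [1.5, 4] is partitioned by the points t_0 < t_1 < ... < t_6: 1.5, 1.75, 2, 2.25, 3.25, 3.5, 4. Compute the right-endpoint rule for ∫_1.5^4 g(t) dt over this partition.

Subinterval widths: 0.25, 0.25, 0.25, 1, 0.25, 0.5.
Right endpoints: 1.75, 2, 2.25, 3.25, 3.5, 4.
g(1.75) = 18.421875, g(2) = 30, g(2.25) = 45.078125, g(3.25) = 149.765625, g(3.5) = 189.375, g(4) = 288.
Sum = Σ Δt_i · g(t_i).
Sum = 364.484375.

364.484375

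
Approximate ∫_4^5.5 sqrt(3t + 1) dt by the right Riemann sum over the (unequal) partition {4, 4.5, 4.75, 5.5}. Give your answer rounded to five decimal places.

6.01770

Subinterval widths: 0.5, 0.25, 0.75.
Right endpoints: 4.5, 4.75, 5.5.
f(4.5) ≈ 3.80789, f(4.75) ≈ 3.90512, f(5.5) ≈ 4.18330.
Sum = Σ Δt_i · f(t_i).
Sum ≈ 6.01770.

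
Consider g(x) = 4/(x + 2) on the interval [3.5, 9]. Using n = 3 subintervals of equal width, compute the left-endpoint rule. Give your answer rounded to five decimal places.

3.13333

Δx = (9 − 3.5)/3 = 11/6.
Left endpoints: 3.5, 16/3, 43/6.
g(3.5) = 8/11, g(16/3) = 6/11, g(43/6) = 24/55.
Sum = Δx · [g(3.5) + g(16/3) + g(43/6)].
Sum ≈ 3.13333.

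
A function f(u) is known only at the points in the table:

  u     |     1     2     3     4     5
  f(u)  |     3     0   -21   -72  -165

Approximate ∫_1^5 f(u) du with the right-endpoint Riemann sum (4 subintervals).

-258

Δu = 1.
Sum = 1·[0 + (-21) + (-72) + (-165)] = -258.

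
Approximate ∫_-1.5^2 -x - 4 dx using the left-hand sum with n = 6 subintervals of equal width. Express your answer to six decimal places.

-13.854167

Δx = (2 − (-1.5))/6 = 7/12.
Left endpoints: -1.5, -11/12, -1/3, 0.25, 5/6, 17/12.
f(-1.5) = -2.5, f(-11/12) = -37/12, f(-1/3) = -11/3, f(0.25) = -4.25, f(5/6) = -29/6, f(17/12) = -65/12.
Sum = Δx · [f(-1.5) + f(-11/12) + f(-1/3) + ...].
Sum ≈ -13.854167.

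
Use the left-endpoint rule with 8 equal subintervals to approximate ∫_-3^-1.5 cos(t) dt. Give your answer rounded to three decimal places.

-0.953

Δt = (-1.5 − (-3))/8 = 0.1875.
Left endpoints: -3, -2.8125, -2.625, -2.4375, -2.25, -2.0625, -1.875, -1.6875.
f(-3) ≈ -0.990, f(-2.8125) ≈ -0.946, f(-2.625) ≈ -0.870, f(-2.4375) ≈ -0.762, f(-2.25) ≈ -0.628, f(-2.0625) ≈ -0.472, f(-1.875) ≈ -0.300, f(-1.6875) ≈ -0.116.
Sum = Δt · [f(-3) + f(-2.8125) + f(-2.625) + ...].
Sum ≈ -0.953.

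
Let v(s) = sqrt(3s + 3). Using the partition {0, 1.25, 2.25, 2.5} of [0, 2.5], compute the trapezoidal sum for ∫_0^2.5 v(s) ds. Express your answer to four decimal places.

Subinterval widths: 1.25, 1, 0.25.
v(0) ≈ 1.7321, v(1.25) ≈ 2.5981, v(2.25) ≈ 3.1225, v(2.5) ≈ 3.2404.
On each subinterval the trapezoid contributes (Δs_i/2)·[v(s_{i-1}) + v(s_i)].
Sum ≈ 6.3620.

6.3620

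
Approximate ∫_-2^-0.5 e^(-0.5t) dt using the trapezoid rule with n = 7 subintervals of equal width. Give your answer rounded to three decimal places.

Δt = (-0.5 − (-2))/7 = 3/14.
f(-2) ≈ 2.718, f(-25/14) ≈ 2.442, f(-11/7) ≈ 2.194, f(-19/14) ≈ 1.971, f(-8/7) ≈ 1.771, f(-13/14) ≈ 1.591, f(-5/7) ≈ 1.429, f(-0.5) ≈ 1.284.
T_7 = (Δt/2)·[f(t_0) + 2f(t_1) + ... + 2f(t_{6}) + f(t_7)].
Sum ≈ 2.871.

2.871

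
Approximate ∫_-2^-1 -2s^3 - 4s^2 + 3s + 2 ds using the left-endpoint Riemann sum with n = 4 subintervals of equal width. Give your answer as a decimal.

-4.40625

Δs = (-1 − (-2))/4 = 0.25.
Left endpoints: -2, -1.75, -1.5, -1.25.
f(-2) = -4, f(-1.75) = -4.78125, f(-1.5) = -4.75, f(-1.25) = -4.09375.
Sum = Δs · [f(-2) + f(-1.75) + f(-1.5) + f(-1.25)].
Sum = -4.40625.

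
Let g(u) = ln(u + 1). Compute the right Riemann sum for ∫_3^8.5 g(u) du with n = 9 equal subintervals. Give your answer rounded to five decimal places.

Δu = (8.5 − 3)/9 = 11/18.
Right endpoints: 65/18, 38/9, 29/6, 49/9, 109/18, 20/3, 131/18, 71/9, 8.5.
g(65/18) ≈ 1.52847, g(38/9) ≈ 1.65292, g(29/6) ≈ 1.76359, g(49/9) ≈ 1.86322, g(109/18) ≈ 1.95382, g(20/3) ≈ 2.03688, g(131/18) ≈ 2.11357, g(71/9) ≈ 2.18480, g(8.5) ≈ 2.25129.
Sum = Δu · [g(65/18) + g(38/9) + g(29/6) + ...].
Sum ≈ 10.60190.

10.60190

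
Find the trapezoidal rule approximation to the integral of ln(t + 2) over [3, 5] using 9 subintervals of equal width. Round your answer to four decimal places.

3.5739

Δt = (5 − 3)/9 = 2/9.
f(3) ≈ 1.6094, f(29/9) ≈ 1.6529, f(31/9) ≈ 1.6946, f(11/3) ≈ 1.7346, f(35/9) ≈ 1.7731, f(37/9) ≈ 1.8101, f(13/3) ≈ 1.8458, f(41/9) ≈ 1.8803, f(43/9) ≈ 1.9136, f(5) ≈ 1.9459.
T_9 = (Δt/2)·[f(t_0) + 2f(t_1) + ... + 2f(t_{8}) + f(t_9)].
Sum ≈ 3.5739.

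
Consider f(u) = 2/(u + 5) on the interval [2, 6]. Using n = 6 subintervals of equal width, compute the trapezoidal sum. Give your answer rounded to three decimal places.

0.905

Δu = (6 − 2)/6 = 2/3.
f(2) = 2/7, f(8/3) = 6/23, f(10/3) = 0.24, f(4) = 2/9, f(14/3) = 6/29, f(16/3) = 6/31, f(6) = 2/11.
T_6 = (Δu/2)·[f(u_0) + 2f(u_1) + ... + 2f(u_{5}) + f(u_6)].
Sum ≈ 0.905.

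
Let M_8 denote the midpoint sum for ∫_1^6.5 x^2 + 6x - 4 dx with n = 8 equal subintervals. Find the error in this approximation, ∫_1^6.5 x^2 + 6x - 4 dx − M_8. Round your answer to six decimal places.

Exact integral: ∫_1^6.5 f(x) dx ≈ 192.95833333.
M_8 ≈ 192.74169922.
Error ≈ 192.95833333 − 192.74169922 ≈ 0.216634.

0.216634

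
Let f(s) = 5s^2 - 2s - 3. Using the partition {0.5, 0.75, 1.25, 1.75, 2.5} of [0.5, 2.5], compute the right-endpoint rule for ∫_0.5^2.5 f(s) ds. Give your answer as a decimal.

Subinterval widths: 0.25, 0.5, 0.5, 0.75.
Right endpoints: 0.75, 1.25, 1.75, 2.5.
f(0.75) = -1.6875, f(1.25) = 2.3125, f(1.75) = 8.8125, f(2.5) = 23.25.
Sum = Σ Δs_i · f(s_i).
Sum = 22.578125.

22.578125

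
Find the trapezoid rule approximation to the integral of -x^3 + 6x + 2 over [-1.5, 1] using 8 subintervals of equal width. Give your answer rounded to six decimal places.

2.296143

Δx = (1 − (-1.5))/8 = 0.3125.
f(-1.5) = -3.625, f(-1.1875) = -14133/4096, f(-0.875) = -1321/512, f(-0.5625) = -4903/4096, f(-0.25) = 0.515625, f(0.0625) = 9727/4096, f(0.375) = 2149/512, f(0.6875) = 23757/4096, f(1) = 7.
T_8 = (Δx/2)·[f(x_0) + 2f(x_1) + ... + 2f(x_{7}) + f(x_8)].
Sum ≈ 2.296143.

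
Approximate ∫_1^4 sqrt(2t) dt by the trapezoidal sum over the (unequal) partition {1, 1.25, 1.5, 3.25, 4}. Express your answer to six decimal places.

6.551660

Subinterval widths: 0.25, 0.25, 1.75, 0.75.
f(1) ≈ 1.414214, f(1.25) ≈ 1.581139, f(1.5) ≈ 1.732051, f(3.25) ≈ 2.549510, f(4) ≈ 2.828427.
On each subinterval the trapezoid contributes (Δt_i/2)·[f(t_{i-1}) + f(t_i)].
Sum ≈ 6.551660.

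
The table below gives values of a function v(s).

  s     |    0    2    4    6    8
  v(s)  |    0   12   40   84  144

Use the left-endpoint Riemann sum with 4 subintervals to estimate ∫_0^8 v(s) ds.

272

Δs = 2.
Sum = 2·[0 + 12 + 40 + 84] = 272.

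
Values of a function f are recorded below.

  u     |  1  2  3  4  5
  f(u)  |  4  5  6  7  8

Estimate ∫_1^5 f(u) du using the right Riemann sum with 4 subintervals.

Δu = 1.
Sum = 1·[5 + 6 + 7 + 8] = 26.

26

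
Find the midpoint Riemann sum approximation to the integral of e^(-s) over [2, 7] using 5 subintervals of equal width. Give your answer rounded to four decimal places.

Δs = (7 − 2)/5 = 1.
Midpoints: 2.5, 3.5, 4.5, 5.5, 6.5.
f(2.5) ≈ 0.0821, f(3.5) ≈ 0.0302, f(4.5) ≈ 0.0111, f(5.5) ≈ 0.0041, f(6.5) ≈ 0.0015.
Sum = Δs · [f(2.5) + f(3.5) + f(4.5) + f(5.5) + f(6.5)].
Sum ≈ 0.1290.

0.1290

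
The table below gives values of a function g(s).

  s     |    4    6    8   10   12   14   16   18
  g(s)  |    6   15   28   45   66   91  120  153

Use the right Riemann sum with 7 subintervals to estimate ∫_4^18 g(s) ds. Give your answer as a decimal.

Δs = 2.
Sum = 2·[15 + 28 + 45 + 66 + 91 + 120 + 153] = 1036.

1036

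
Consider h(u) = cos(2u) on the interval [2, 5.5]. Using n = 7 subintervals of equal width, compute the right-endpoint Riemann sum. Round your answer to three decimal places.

0.053

Δu = (5.5 − 2)/7 = 0.5.
Right endpoints: 2.5, 3, 3.5, 4, 4.5, 5, 5.5.
h(2.5) ≈ 0.284, h(3) ≈ 0.960, h(3.5) ≈ 0.754, h(4) ≈ -0.146, h(4.5) ≈ -0.911, h(5) ≈ -0.839, h(5.5) ≈ 0.004.
Sum = Δu · [h(2.5) + h(3) + h(3.5) + ...].
Sum ≈ 0.053.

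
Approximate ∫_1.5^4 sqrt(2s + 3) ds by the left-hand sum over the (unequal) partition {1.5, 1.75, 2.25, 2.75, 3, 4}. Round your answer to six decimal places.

Subinterval widths: 0.25, 0.5, 0.5, 0.25, 1.
Left endpoints: 1.5, 1.75, 2.25, 2.75, 3.
f(1.5) ≈ 2.449490, f(1.75) ≈ 2.549510, f(2.25) ≈ 2.738613, f(2.75) ≈ 2.915476, f(3) ≈ 3.000000.
Sum = Σ Δs_i · f(s_i).
Sum ≈ 6.985303.

6.985303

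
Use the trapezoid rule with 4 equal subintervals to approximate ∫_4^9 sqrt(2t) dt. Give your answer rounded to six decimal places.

17.898074

Δt = (9 − 4)/4 = 1.25.
f(4) ≈ 2.828427, f(5.25) ≈ 3.240370, f(6.5) ≈ 3.605551, f(7.75) ≈ 3.937004, f(9) ≈ 4.242641.
T_4 = (Δt/2)·[f(t_0) + 2f(t_1) + 2f(t_2) + 2f(t_3) + f(t_4)].
Sum ≈ 17.898074.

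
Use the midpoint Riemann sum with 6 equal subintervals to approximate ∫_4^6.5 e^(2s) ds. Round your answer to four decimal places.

Δs = (6.5 − 4)/6 = 5/12.
Midpoints: 101/24, 4.625, 121/24, 131/24, 5.875, 151/24.
f(101/24) ≈ 4521.8056, f(4.625) ≈ 10404.5657, f(121/24) ≈ 23940.6549, f(131/24) ≈ 55086.8697, f(5.875) ≈ 126753.5590, f(151/24) ≈ 291656.8834.
Sum = Δs · [f(101/24) + f(4.625) + f(121/24) + ...].
Sum ≈ 213485.1409.

213485.1409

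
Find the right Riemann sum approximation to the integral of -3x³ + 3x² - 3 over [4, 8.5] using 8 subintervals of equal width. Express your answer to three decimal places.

-3615.765

Δx = (8.5 − 4)/8 = 0.5625.
Right endpoints: 4.5625, 5.125, 5.6875, 6.25, 6.8125, 7.375, 7.9375, 8.5.
f(4.5625) = -923547/4096, f(5.125) = -167955/512, f(5.6875) = -1875513/4096, f(6.25) = -618.234375, f(6.8125) = -3327087/4096, f(7.375) = -534129/512, f(7.9375) = -5383245/4096, f(8.5) = -1628.625.
Sum = Δx · [f(4.5625) + f(5.125) + f(5.6875) + ...].
Sum ≈ -3615.765.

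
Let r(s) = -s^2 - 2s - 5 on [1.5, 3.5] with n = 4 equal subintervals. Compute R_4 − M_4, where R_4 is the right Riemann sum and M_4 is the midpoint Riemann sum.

-3.625

R_4 = -36.75.
M_4 = -33.125.
R_4 − M_4 = -3.625.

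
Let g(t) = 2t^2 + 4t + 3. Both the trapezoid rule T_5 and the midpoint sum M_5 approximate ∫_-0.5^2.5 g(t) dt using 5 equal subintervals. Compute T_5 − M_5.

0.54

T_5 = 31.86.
M_5 = 31.32.
T_5 − M_5 = 0.54.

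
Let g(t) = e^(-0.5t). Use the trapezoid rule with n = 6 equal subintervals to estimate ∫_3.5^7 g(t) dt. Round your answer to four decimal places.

0.2892

Δt = (7 − 3.5)/6 = 7/12.
g(3.5) ≈ 0.1738, g(49/12) ≈ 0.1298, g(14/3) ≈ 0.0970, g(5.25) ≈ 0.0724, g(35/6) ≈ 0.0541, g(77/12) ≈ 0.0404, g(7) ≈ 0.0302.
T_6 = (Δt/2)·[g(t_0) + 2g(t_1) + ... + 2g(t_{5}) + g(t_6)].
Sum ≈ 0.2892.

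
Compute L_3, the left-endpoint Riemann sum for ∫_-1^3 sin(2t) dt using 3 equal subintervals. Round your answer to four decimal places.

-0.6420

Δt = (3 − (-1))/3 = 4/3.
Left endpoints: -1, 1/3, 5/3.
f(-1) ≈ -0.9093, f(1/3) ≈ 0.6184, f(5/3) ≈ -0.1906.
Sum = Δt · [f(-1) + f(1/3) + f(5/3)].
Sum ≈ -0.6420.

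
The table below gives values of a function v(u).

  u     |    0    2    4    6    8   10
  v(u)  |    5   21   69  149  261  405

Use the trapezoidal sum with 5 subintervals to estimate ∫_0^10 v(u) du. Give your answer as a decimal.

1410

Δu = 2.
T_5 = (2/2)·[5 + 2·21 + 2·69 + 2·149 + 2·261 + 405] = 1410.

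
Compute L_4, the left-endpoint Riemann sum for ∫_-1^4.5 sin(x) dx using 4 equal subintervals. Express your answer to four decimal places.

Δx = (4.5 − (-1))/4 = 1.375.
Left endpoints: -1, 0.375, 1.75, 3.125.
f(-1) ≈ -0.8415, f(0.375) ≈ 0.3663, f(1.75) ≈ 0.9840, f(3.125) ≈ 0.0166.
Sum = Δx · [f(-1) + f(0.375) + f(1.75) + f(3.125)].
Sum ≈ 0.7224.

0.7224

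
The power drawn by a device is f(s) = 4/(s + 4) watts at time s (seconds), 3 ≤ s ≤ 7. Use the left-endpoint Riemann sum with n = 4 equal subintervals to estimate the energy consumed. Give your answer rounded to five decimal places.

Δs = (7 − 3)/4 = 1.
Left endpoints: 3, 4, 5, 6.
f(3) = 4/7, f(4) = 0.5, f(5) = 4/9, f(6) = 0.4.
Sum = Δs · [f(3) + f(4) + f(5) + f(6)].
Sum ≈ 1.91587.

1.91587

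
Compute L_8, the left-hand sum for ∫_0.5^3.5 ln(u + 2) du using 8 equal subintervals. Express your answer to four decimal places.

Δu = (3.5 − 0.5)/8 = 0.375.
Left endpoints: 0.5, 0.875, 1.25, 1.625, 2, 2.375, 2.75, 3.125.
f(0.5) ≈ 0.9163, f(0.875) ≈ 1.0561, f(1.25) ≈ 1.1787, f(1.625) ≈ 1.2879, f(2) ≈ 1.3863, f(2.375) ≈ 1.4759, f(2.75) ≈ 1.5581, f(3.125) ≈ 1.6341.
Sum = Δu · [f(0.5) + f(0.875) + f(1.25) + ...].
Sum ≈ 3.9350.

3.9350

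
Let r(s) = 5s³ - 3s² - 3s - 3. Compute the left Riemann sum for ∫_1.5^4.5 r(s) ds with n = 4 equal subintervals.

253.40625

Δs = (4.5 − 1.5)/4 = 0.75.
Left endpoints: 1.5, 2.25, 3, 3.75.
r(1.5) = 2.625, r(2.25) = 32.015625, r(3) = 96, r(3.75) = 207.234375.
Sum = Δs · [r(1.5) + r(2.25) + r(3) + r(3.75)].
Sum = 253.40625.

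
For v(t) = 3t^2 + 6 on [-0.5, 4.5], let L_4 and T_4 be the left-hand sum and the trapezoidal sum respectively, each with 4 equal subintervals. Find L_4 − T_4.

L_4 = 87.65625.
T_4 = 125.15625.
L_4 − T_4 = -37.5.

-37.5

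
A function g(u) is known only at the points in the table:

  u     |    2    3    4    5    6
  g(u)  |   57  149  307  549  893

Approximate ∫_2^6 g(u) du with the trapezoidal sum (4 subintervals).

Δu = 1.
T_4 = (1/2)·[57 + 2·149 + 2·307 + 2·549 + 893] = 1480.

1480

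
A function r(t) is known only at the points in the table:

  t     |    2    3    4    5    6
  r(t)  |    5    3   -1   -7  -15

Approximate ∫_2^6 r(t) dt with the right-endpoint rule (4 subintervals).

Δt = 1.
Sum = 1·[3 + (-1) + (-7) + (-15)] = -20.

-20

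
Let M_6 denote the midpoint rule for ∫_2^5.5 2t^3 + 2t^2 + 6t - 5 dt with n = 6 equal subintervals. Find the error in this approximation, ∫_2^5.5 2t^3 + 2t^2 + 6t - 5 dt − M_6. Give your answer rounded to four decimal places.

Exact integral: ∫_2^5.5 f(t) dt ≈ 616.364583.
M_6 ≈ 613.933015.
Error ≈ 616.364583 − 613.933015 ≈ 2.4316.

2.4316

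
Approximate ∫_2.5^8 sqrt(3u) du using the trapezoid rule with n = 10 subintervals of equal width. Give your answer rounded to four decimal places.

Δu = (8 − 2.5)/10 = 0.55.
f(2.5) ≈ 2.7386, f(3.05) ≈ 3.0249, f(3.6) ≈ 3.2863, f(4.15) ≈ 3.5285, f(4.7) ≈ 3.7550, f(5.25) ≈ 3.9686, f(5.8) ≈ 4.1713, f(6.35) ≈ 4.3646, f(6.9) ≈ 4.5497, f(7.45) ≈ 4.7276, f(8) ≈ 4.8990.
T_10 = (Δu/2)·[f(u_0) + 2f(u_1) + ... + 2f(u_{9}) + f(u_10)].
Sum ≈ 21.5575.

21.5575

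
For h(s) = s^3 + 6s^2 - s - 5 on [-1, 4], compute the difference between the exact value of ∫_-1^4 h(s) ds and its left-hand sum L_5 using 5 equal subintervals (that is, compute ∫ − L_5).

Exact integral: ∫_-1^4 h(s) ds = 161.25.
L_5 = 95.
Error = 161.25 − 95 = 66.25.

66.25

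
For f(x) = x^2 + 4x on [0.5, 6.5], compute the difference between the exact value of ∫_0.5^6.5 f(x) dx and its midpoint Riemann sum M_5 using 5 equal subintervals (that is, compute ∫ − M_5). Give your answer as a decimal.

0.72

Exact integral: ∫_0.5^6.5 f(x) dx = 175.5.
M_5 = 174.78.
Error = 175.5 − 174.78 = 0.72.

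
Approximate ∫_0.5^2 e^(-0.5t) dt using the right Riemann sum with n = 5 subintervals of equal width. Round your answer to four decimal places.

Δt = (2 − 0.5)/5 = 0.3.
Right endpoints: 0.8, 1.1, 1.4, 1.7, 2.
f(0.8) ≈ 0.6703, f(1.1) ≈ 0.5769, f(1.4) ≈ 0.4966, f(1.7) ≈ 0.4274, f(2) ≈ 0.3679.
Sum = Δt · [f(0.8) + f(1.1) + f(1.4) + f(1.7) + f(2)].
Sum ≈ 0.7617.

0.7617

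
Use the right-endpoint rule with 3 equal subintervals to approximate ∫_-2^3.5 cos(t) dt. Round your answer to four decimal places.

Δt = (3.5 − (-2))/3 = 11/6.
Right endpoints: -1/6, 5/3, 3.5.
f(-1/6) ≈ 0.9861, f(5/3) ≈ -0.0957, f(3.5) ≈ -0.9365.
Sum = Δt · [f(-1/6) + f(5/3) + f(3.5)].
Sum ≈ -0.0844.

-0.0844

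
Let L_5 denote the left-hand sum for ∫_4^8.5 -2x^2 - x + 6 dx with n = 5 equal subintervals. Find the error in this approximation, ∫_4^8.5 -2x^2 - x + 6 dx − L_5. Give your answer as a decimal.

Exact integral: ∫_4^8.5 f(x) dx = -367.875.
L_5 = -316.44.
Error = -367.875 − (-316.44) = -51.435.

-51.435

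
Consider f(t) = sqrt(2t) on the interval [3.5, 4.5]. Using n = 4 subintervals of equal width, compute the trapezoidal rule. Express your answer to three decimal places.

Δt = (4.5 − 3.5)/4 = 0.25.
f(3.5) ≈ 2.646, f(3.75) ≈ 2.739, f(4) ≈ 2.828, f(4.25) ≈ 2.915, f(4.5) ≈ 3.000.
T_4 = (Δt/2)·[f(t_0) + 2f(t_1) + 2f(t_2) + 2f(t_3) + f(t_4)].
Sum ≈ 2.826.

2.826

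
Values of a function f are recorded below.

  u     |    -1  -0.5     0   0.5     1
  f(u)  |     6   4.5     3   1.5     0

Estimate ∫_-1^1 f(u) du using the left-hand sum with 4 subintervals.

Δu = 0.5.
Sum = 0.5·[6 + 4.5 + 3 + 1.5] = 7.5.

7.5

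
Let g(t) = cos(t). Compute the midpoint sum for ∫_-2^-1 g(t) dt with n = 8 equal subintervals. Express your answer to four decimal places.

0.0679

Δt = (-1 − (-2))/8 = 0.125.
Midpoints: -1.9375, -1.8125, -1.6875, -1.5625, -1.4375, -1.3125, -1.1875, -1.0625.
g(-1.9375) ≈ -0.3585, g(-1.8125) ≈ -0.2394, g(-1.6875) ≈ -0.1164, g(-1.5625) ≈ 0.0083, g(-1.4375) ≈ 0.1329, g(-1.3125) ≈ 0.2554, g(-1.1875) ≈ 0.3740, g(-1.0625) ≈ 0.4867.
Sum = Δt · [g(-1.9375) + g(-1.8125) + g(-1.6875) + ...].
Sum ≈ 0.0679.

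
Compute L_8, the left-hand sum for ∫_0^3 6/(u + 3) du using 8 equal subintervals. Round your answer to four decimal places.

4.3522

Δu = (3 − 0)/8 = 0.375.
Left endpoints: 0, 0.375, 0.75, 1.125, 1.5, 1.875, 2.25, 2.625.
f(0) = 2, f(0.375) = 16/9, f(0.75) = 1.6, f(1.125) = 16/11, f(1.5) = 4/3, f(1.875) = 16/13, f(2.25) = 8/7, f(2.625) = 16/15.
Sum = Δu · [f(0) + f(0.375) + f(0.75) + ...].
Sum ≈ 4.3522.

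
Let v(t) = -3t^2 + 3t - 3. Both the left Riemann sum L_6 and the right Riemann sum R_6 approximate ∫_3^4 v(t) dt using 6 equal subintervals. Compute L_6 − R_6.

3

L_6 ≈ -28.01389.
R_6 ≈ -31.01389.
L_6 − R_6 = 3.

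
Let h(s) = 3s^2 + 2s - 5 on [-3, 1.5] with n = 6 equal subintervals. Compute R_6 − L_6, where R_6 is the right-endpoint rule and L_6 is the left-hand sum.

R_6 = -1.828125.
L_6 = 6.609375.
R_6 − L_6 = -8.4375.

-8.4375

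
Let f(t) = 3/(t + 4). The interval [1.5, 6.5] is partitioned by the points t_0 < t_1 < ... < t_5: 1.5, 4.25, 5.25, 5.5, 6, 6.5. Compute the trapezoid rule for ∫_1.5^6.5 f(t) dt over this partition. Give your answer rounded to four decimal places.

1.9744

Subinterval widths: 2.75, 1, 0.25, 0.5, 0.5.
f(1.5) = 6/11, f(4.25) = 4/11, f(5.25) = 12/37, f(5.5) = 6/19, f(6) = 0.3, f(6.5) = 2/7.
On each subinterval the trapezoid contributes (Δt_i/2)·[f(t_{i-1}) + f(t_i)].
Sum ≈ 1.9744.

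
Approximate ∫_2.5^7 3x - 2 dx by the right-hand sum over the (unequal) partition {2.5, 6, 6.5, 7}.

Subinterval widths: 3.5, 0.5, 0.5.
Right endpoints: 6, 6.5, 7.
f(6) = 16, f(6.5) = 17.5, f(7) = 19.
Sum = Σ Δx_i · f(x_i).
Sum = 74.25.

74.25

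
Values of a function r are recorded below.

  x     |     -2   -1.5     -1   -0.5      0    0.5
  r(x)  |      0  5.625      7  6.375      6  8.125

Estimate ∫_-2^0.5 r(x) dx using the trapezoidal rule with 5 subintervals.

Δx = 0.5.
T_5 = (0.5/2)·[0 + 2·5.625 + 2·7 + 2·6.375 + 2·6 + 8.125] = 14.53125.

14.53125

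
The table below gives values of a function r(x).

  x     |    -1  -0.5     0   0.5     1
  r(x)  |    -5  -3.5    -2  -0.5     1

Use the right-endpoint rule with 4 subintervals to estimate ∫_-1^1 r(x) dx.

Δx = 0.5.
Sum = 0.5·[(-3.5) + (-2) + (-0.5) + 1] = -2.5.

-2.5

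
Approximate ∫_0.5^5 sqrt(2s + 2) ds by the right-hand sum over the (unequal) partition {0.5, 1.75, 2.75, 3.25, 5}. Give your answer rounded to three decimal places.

13.190

Subinterval widths: 1.25, 1, 0.5, 1.75.
Right endpoints: 1.75, 2.75, 3.25, 5.
f(1.75) ≈ 2.345, f(2.75) ≈ 2.739, f(3.25) ≈ 2.915, f(5) ≈ 3.464.
Sum = Σ Δs_i · f(s_i).
Sum ≈ 13.190.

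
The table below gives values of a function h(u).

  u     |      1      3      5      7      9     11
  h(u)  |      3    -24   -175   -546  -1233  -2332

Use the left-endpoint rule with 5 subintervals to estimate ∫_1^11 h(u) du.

Δu = 2.
Sum = 2·[3 + (-24) + (-175) + (-546) + (-1233)] = -3950.

-3950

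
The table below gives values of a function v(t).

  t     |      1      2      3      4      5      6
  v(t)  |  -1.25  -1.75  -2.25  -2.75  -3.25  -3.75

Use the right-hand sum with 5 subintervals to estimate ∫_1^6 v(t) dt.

Δt = 1.
Sum = 1·[(-1.75) + (-2.25) + (-2.75) + (-3.25) + (-3.75)] = -13.75.

-13.75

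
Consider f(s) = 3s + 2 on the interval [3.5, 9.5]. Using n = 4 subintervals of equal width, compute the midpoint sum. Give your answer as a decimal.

Δs = (9.5 − 3.5)/4 = 1.5.
Midpoints: 4.25, 5.75, 7.25, 8.75.
f(4.25) = 14.75, f(5.75) = 19.25, f(7.25) = 23.75, f(8.75) = 28.25.
Sum = Δs · [f(4.25) + f(5.75) + f(7.25) + f(8.75)].
Sum = 129.

129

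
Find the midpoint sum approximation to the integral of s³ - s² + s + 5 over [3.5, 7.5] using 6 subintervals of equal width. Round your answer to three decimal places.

Δs = (7.5 − 3.5)/6 = 2/3.
Midpoints: 23/6, 4.5, 31/6, 35/6, 6.5, 43/6.
f(23/6) = 10901/216, f(4.5) = 80.375, f(31/6) = 26221/216, f(35/6) = 37865/216, f(6.5) = 243.875, f(43/6) = 71041/216.
Sum = Δs · [f(23/6) + f(4.5) + f(31/6) + ...].
Sum ≈ 666.870.

666.870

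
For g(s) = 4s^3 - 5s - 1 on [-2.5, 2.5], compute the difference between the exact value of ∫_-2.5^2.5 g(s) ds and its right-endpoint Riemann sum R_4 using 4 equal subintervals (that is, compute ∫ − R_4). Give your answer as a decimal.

Exact integral: ∫_-2.5^2.5 g(s) ds = -5.
R_4 = 57.5.
Error = -5 − 57.5 = -62.5.

-62.5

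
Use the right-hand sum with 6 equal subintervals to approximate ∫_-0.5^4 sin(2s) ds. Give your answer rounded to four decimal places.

Δs = (4 − (-0.5))/6 = 0.75.
Right endpoints: 0.25, 1, 1.75, 2.5, 3.25, 4.
f(0.25) ≈ 0.4794, f(1) ≈ 0.9093, f(1.75) ≈ -0.3508, f(2.5) ≈ -0.9589, f(3.25) ≈ 0.2151, f(4) ≈ 0.9894.
Sum = Δs · [f(0.25) + f(1) + f(1.75) + ...].
Sum ≈ 0.9626.

0.9626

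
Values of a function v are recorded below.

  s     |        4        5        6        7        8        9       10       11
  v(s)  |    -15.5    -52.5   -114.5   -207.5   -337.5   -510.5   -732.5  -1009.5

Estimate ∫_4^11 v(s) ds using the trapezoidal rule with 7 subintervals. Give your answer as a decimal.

-2467.5

Δs = 1.
T_7 = (1/2)·[(-15.5) + 2·(-52.5) + 2·(-114.5) + 2·(-207.5) + 2·(-337.5) + 2·(-510.5) + 2·(-732.5) + (-1009.5)] = -2467.5.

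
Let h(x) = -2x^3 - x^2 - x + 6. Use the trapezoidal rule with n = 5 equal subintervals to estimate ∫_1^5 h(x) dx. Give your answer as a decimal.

-349.44

Δx = (5 − 1)/5 = 0.8.
h(1) = 2, h(1.8) = -10.704, h(2.6) = -38.512, h(3.4) = -87.568, h(4.2) = -164.016, h(5) = -274.
T_5 = (Δx/2)·[h(x_0) + 2h(x_1) + ... + 2h(x_{4}) + h(x_5)].
Sum = -349.44.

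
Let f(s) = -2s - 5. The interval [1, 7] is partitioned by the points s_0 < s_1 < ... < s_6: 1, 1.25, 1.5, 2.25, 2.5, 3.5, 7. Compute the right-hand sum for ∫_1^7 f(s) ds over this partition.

-92

Subinterval widths: 0.25, 0.25, 0.75, 0.25, 1, 3.5.
Right endpoints: 1.25, 1.5, 2.25, 2.5, 3.5, 7.
f(1.25) = -7.5, f(1.5) = -8, f(2.25) = -9.5, f(2.5) = -10, f(3.5) = -12, f(7) = -19.
Sum = Σ Δs_i · f(s_i).
Sum = -92.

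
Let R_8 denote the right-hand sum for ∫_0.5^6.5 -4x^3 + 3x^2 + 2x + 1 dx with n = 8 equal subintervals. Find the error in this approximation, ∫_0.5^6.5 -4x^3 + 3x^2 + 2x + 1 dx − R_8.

381.9375

Exact integral: ∫_0.5^6.5 f(x) dx = -1462.5.
R_8 = -1844.4375.
Error = -1462.5 − (-1844.4375) = 381.9375.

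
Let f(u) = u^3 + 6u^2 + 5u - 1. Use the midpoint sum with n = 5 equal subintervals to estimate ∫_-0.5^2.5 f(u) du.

52.44

Δu = (2.5 − (-0.5))/5 = 0.6.
Midpoints: -0.2, 0.4, 1, 1.6, 2.2.
f(-0.2) = -1.768, f(0.4) = 2.024, f(1) = 11, f(1.6) = 26.456, f(2.2) = 49.688.
Sum = Δu · [f(-0.2) + f(0.4) + f(1) + f(1.6) + f(2.2)].
Sum = 52.44.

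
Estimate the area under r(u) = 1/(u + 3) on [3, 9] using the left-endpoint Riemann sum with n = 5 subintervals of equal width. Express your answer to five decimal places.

Δu = (9 − 3)/5 = 1.2.
Left endpoints: 3, 4.2, 5.4, 6.6, 7.8.
r(3) = 1/6, r(4.2) = 5/36, r(5.4) = 5/42, r(6.6) = 5/48, r(7.8) = 5/54.
Sum = Δu · [r(3) + r(4.2) + r(5.4) + r(6.6) + r(7.8)].
Sum ≈ 0.74563.

0.74563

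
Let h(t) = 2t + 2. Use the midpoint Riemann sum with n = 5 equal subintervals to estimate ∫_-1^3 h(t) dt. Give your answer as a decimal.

16

Δt = (3 − (-1))/5 = 0.8.
Midpoints: -0.6, 0.2, 1, 1.8, 2.6.
h(-0.6) = 0.8, h(0.2) = 2.4, h(1) = 4, h(1.8) = 5.6, h(2.6) = 7.2.
Sum = Δt · [h(-0.6) + h(0.2) + h(1) + h(1.8) + h(2.6)].
Sum = 16.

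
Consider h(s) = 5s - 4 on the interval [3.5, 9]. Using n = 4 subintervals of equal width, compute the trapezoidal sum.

Δs = (9 − 3.5)/4 = 1.375.
h(3.5) = 13.5, h(4.875) = 20.375, h(6.25) = 27.25, h(7.625) = 34.125, h(9) = 41.
T_4 = (Δs/2)·[h(s_0) + 2h(s_1) + 2h(s_2) + 2h(s_3) + h(s_4)].
Sum = 149.875.

149.875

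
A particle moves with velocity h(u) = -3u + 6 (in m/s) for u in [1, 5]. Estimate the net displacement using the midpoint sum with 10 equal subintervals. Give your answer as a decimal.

Δu = (5 − 1)/10 = 0.4.
Midpoints: 1.2, 1.6, 2, 2.4, 2.8, 3.2, 3.6, 4, 4.4, 4.8.
h(1.2) = 2.4, h(1.6) = 1.2, h(2) = 0, h(2.4) = -1.2, h(2.8) = -2.4, h(3.2) = -3.6, h(3.6) = -4.8, h(4) = -6, h(4.4) = -7.2, h(4.8) = -8.4.
Sum = Δu · [h(1.2) + h(1.6) + h(2) + ...].
Sum = -12.

-12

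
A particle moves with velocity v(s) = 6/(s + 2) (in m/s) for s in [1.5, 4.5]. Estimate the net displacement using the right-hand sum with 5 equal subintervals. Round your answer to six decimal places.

Δs = (4.5 − 1.5)/5 = 0.6.
Right endpoints: 2.1, 2.7, 3.3, 3.9, 4.5.
v(2.1) = 60/41, v(2.7) = 60/47, v(3.3) = 60/53, v(3.9) = 60/59, v(4.5) = 12/13.
Sum = Δs · [v(2.1) + v(2.7) + v(3.3) + v(3.9) + v(4.5)].
Sum ≈ 3.487267.

3.487267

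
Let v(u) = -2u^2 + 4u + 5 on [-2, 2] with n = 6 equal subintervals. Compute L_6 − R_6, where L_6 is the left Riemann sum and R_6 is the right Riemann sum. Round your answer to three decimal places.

L_6 ≈ 3.40741.
R_6 ≈ 14.07407.
L_6 − R_6 ≈ -10.667.

-10.667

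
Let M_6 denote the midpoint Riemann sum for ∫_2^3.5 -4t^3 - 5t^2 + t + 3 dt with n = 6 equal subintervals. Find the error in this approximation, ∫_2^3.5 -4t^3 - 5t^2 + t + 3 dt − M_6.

-0.296875

Exact integral: ∫_2^3.5 f(t) dt = -183.5625.
M_6 = -183.265625.
Error = -183.5625 − (-183.265625) = -0.296875.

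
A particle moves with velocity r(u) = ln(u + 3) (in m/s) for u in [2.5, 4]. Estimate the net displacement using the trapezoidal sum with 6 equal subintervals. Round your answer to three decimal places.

Δu = (4 − 2.5)/6 = 0.25.
r(2.5) ≈ 1.705, r(2.75) ≈ 1.749, r(3) ≈ 1.792, r(3.25) ≈ 1.833, r(3.5) ≈ 1.872, r(3.75) ≈ 1.910, r(4) ≈ 1.946.
T_6 = (Δu/2)·[r(u_0) + 2r(u_1) + ... + 2r(u_{5}) + r(u_6)].
Sum ≈ 2.745.

2.745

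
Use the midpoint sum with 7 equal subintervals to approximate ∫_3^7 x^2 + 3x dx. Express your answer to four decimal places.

165.2245

Δx = (7 − 3)/7 = 4/7.
Midpoints: 23/7, 27/7, 31/7, 5, 39/7, 43/7, 47/7.
f(23/7) = 1012/49, f(27/7) = 1296/49, f(31/7) = 1612/49, f(5) = 40, f(39/7) = 2340/49, f(43/7) = 2752/49, f(47/7) = 3196/49.
Sum = Δx · [f(23/7) + f(27/7) + f(31/7) + ...].
Sum ≈ 165.2245.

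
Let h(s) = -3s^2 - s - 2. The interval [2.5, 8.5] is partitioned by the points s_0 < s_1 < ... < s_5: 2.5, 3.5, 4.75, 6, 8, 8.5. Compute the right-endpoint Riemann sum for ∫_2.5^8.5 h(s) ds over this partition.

Subinterval widths: 1, 1.25, 1.25, 2, 0.5.
Right endpoints: 3.5, 4.75, 6, 8, 8.5.
h(3.5) = -42.25, h(4.75) = -74.4375, h(6) = -116, h(8) = -202, h(8.5) = -227.25.
Sum = Σ Δs_i · h(s_i).
Sum = -797.921875.

-797.921875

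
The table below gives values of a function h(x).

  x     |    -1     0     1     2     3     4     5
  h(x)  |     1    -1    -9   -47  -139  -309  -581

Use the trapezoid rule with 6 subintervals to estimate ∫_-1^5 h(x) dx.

-795

Δx = 1.
T_6 = (1/2)·[1 + 2·(-1) + 2·(-9) + 2·(-47) + 2·(-139) + 2·(-309) + (-581)] = -795.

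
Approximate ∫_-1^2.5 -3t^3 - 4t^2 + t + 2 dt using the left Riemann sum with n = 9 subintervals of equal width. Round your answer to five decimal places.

-28.93621

Δt = (2.5 − (-1))/9 = 7/18.
Left endpoints: -1, -11/18, -2/9, 1/6, 5/9, 17/18, 4/3, 31/18, 19/9.
f(-1) = 0, f(-11/18) = 1127/1944, f(-2/9) = 392/243, f(1/6) = 49/24, f(5/9) = 196/243, f(17/18) = -6125/1944, f(4/3) = -98/9, f(31/18) = -45619/1944, f(19/9) = -10192/243.
Sum = Δt · [f(-1) + f(-11/18) + f(-2/9) + ...].
Sum ≈ -28.93621.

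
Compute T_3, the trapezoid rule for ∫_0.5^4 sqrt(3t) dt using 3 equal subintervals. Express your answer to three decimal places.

8.745

Δt = (4 − 0.5)/3 = 7/6.
f(0.5) ≈ 1.225, f(5/3) ≈ 2.236, f(17/6) ≈ 2.915, f(4) ≈ 3.464.
T_3 = (Δt/2)·[f(t_0) + 2f(t_1) + 2f(t_2) + f(t_3)].
Sum ≈ 8.745.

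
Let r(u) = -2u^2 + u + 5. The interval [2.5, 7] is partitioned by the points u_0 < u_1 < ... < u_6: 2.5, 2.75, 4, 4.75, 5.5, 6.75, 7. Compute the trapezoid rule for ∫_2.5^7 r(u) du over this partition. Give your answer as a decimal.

-175.96875

Subinterval widths: 0.25, 1.25, 0.75, 0.75, 1.25, 0.25.
r(2.5) = -5, r(2.75) = -7.375, r(4) = -23, r(4.75) = -35.375, r(5.5) = -50, r(6.75) = -79.375, r(7) = -86.
On each subinterval the trapezoid contributes (Δu_i/2)·[r(u_{i-1}) + r(u_i)].
Sum = -175.96875.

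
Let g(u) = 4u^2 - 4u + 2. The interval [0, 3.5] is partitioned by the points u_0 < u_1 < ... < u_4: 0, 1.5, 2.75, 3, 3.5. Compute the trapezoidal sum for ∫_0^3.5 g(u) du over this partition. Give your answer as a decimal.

43.3125

Subinterval widths: 1.5, 1.25, 0.25, 0.5.
g(0) = 2, g(1.5) = 5, g(2.75) = 21.25, g(3) = 26, g(3.5) = 37.
On each subinterval the trapezoid contributes (Δu_i/2)·[g(u_{i-1}) + g(u_i)].
Sum = 43.3125.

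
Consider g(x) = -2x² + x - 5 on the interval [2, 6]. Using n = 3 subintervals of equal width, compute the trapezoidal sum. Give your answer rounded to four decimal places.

Δx = (6 − 2)/3 = 4/3.
g(2) = -11, g(10/3) = -215/9, g(14/3) = -395/9, g(6) = -71.
T_3 = (Δx/2)·[g(x_0) + 2g(x_1) + 2g(x_2) + g(x_3)].
Sum ≈ -145.0370.

-145.0370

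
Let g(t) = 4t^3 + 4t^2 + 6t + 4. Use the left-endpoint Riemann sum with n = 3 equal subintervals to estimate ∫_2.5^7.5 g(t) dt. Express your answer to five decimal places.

2438.98148

Δt = (7.5 − 2.5)/3 = 5/3.
Left endpoints: 2.5, 25/6, 35/6.
g(2.5) = 106.5, g(25/6) = 20941/54, g(35/6) = 52331/54.
Sum = Δt · [g(2.5) + g(25/6) + g(35/6)].
Sum ≈ 2438.98148.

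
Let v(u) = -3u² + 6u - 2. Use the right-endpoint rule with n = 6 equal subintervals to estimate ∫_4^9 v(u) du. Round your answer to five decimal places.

-550.48611

Δu = (9 − 4)/6 = 5/6.
Right endpoints: 29/6, 17/3, 6.5, 22/3, 49/6, 9.
v(29/6) = -517/12, v(17/3) = -193/3, v(6.5) = -89.75, v(22/3) = -358/3, v(49/6) = -1837/12, v(9) = -191.
Sum = Δu · [v(29/6) + v(17/3) + v(6.5) + ...].
Sum ≈ -550.48611.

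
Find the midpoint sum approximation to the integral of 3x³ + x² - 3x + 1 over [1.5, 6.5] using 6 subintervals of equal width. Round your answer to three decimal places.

Δx = (6.5 − 1.5)/6 = 5/6.
Midpoints: 23/12, 2.75, 43/12, 53/12, 5.25, 73/12.
f(23/12) = 20.046875, f(2.75) = 62.703125, f(43/12) = 81287/576, f(53/12) = 51019/192, f(5.25) = 446.921875, f(73/12) = 400397/576.
Sum = Δx · [f(23/12) + f(2.75) + f(43/12) + ...].
Sum ≈ 1359.711.

1359.711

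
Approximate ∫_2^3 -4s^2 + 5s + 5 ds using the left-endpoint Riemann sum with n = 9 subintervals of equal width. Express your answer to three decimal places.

-7.008

Δs = (3 − 2)/9 = 1/9.
Left endpoints: 2, 19/9, 20/9, 7/3, 22/9, 23/9, 8/3, 25/9, 26/9.
f(2) = -1, f(19/9) = -184/81, f(20/9) = -295/81, f(7/3) = -46/9, f(22/9) = -541/81, f(23/9) = -676/81, f(8/3) = -91/9, f(25/9) = -970/81, f(26/9) = -1129/81.
Sum = Δs · [f(2) + f(19/9) + f(20/9) + ...].
Sum ≈ -7.008.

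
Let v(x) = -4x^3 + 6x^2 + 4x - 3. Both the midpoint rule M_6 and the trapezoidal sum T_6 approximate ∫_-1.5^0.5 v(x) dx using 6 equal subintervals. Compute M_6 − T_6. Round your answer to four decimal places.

-0.6667

M_6 ≈ 1.777778.
T_6 ≈ 2.444444.
M_6 − T_6 ≈ -0.6667.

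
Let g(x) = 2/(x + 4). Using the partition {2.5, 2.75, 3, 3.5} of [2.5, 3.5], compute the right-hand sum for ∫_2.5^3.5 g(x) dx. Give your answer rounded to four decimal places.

Subinterval widths: 0.25, 0.25, 0.5.
Right endpoints: 2.75, 3, 3.5.
g(2.75) = 8/27, g(3) = 2/7, g(3.5) = 4/15.
Sum = Σ Δx_i · g(x_i).
Sum ≈ 0.2788.

0.2788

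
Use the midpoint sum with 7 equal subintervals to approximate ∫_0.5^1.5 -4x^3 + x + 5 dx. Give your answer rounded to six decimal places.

1.020408

Δx = (1.5 − 0.5)/7 = 1/7.
Midpoints: 4/7, 5/7, 6/7, 1, 8/7, 9/7, 10/7.
f(4/7) = 1655/343, f(5/7) = 1460/343, f(6/7) = 1145/343, f(1) = 2, f(8/7) = 59/343, f(9/7) = -760/343, f(10/7) = -1795/343.
Sum = Δx · [f(4/7) + f(5/7) + f(6/7) + ...].
Sum ≈ 1.020408.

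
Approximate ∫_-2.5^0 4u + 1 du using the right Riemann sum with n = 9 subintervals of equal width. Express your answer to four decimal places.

-8.6111

Δu = (0 − (-2.5))/9 = 5/18.
Right endpoints: -20/9, -35/18, -5/3, -25/18, -10/9, -5/6, -5/9, -5/18, 0.
f(-20/9) = -71/9, f(-35/18) = -61/9, f(-5/3) = -17/3, f(-25/18) = -41/9, f(-10/9) = -31/9, f(-5/6) = -7/3, f(-5/9) = -11/9, f(-5/18) = -1/9, f(0) = 1.
Sum = Δu · [f(-20/9) + f(-35/18) + f(-5/3) + ...].
Sum ≈ -8.6111.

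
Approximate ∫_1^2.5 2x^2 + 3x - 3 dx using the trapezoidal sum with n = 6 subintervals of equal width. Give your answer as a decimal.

13.15625

Δx = (2.5 − 1)/6 = 0.25.
f(1) = 2, f(1.25) = 3.875, f(1.5) = 6, f(1.75) = 8.375, f(2) = 11, f(2.25) = 13.875, f(2.5) = 17.
T_6 = (Δx/2)·[f(x_0) + 2f(x_1) + ... + 2f(x_{5}) + f(x_6)].
Sum = 13.15625.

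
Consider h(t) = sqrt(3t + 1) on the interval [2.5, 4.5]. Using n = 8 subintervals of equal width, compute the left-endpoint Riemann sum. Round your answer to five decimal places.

Δt = (4.5 − 2.5)/8 = 0.25.
Left endpoints: 2.5, 2.75, 3, 3.25, 3.5, 3.75, 4, 4.25.
h(2.5) ≈ 2.91548, h(2.75) ≈ 3.04138, h(3) ≈ 3.16228, h(3.25) ≈ 3.27872, h(3.5) ≈ 3.39116, h(3.75) ≈ 3.50000, h(4) ≈ 3.60555, h(4.25) ≈ 3.70810.
Sum = Δt · [h(2.5) + h(2.75) + h(3) + ...].
Sum ≈ 6.65067.

6.65067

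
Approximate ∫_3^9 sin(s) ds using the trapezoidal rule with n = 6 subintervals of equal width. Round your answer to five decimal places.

Δs = (9 − 3)/6 = 1.
f(3) ≈ 0.14112, f(4) ≈ -0.75680, f(5) ≈ -0.95892, f(6) ≈ -0.27942, f(7) ≈ 0.65699, f(8) ≈ 0.98936, f(9) ≈ 0.41212.
T_6 = (Δs/2)·[f(s_0) + 2f(s_1) + ... + 2f(s_{5}) + f(s_6)].
Sum ≈ -0.07218.

-0.07218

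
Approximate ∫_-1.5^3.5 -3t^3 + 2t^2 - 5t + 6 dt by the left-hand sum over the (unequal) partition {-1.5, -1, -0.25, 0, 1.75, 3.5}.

16.1875

Subinterval widths: 0.5, 0.75, 0.25, 1.75, 1.75.
Left endpoints: -1.5, -1, -0.25, 0, 1.75.
f(-1.5) = 28.125, f(-1) = 16, f(-0.25) = 7.421875, f(0) = 6, f(1.75) = -12.703125.
Sum = Σ Δt_i · f(t_i).
Sum = 16.1875.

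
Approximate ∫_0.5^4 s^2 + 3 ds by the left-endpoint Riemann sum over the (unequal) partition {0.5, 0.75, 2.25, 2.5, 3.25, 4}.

25.28125

Subinterval widths: 0.25, 1.5, 0.25, 0.75, 0.75.
Left endpoints: 0.5, 0.75, 2.25, 2.5, 3.25.
f(0.5) = 3.25, f(0.75) = 3.5625, f(2.25) = 8.0625, f(2.5) = 9.25, f(3.25) = 13.5625.
Sum = Σ Δs_i · f(s_i).
Sum = 25.28125.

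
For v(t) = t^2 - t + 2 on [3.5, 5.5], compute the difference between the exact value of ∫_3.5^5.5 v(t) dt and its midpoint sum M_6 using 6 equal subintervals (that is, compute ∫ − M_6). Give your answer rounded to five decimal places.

Exact integral: ∫_3.5^5.5 v(t) dt ≈ 36.1666667.
M_6 ≈ 36.1481481.
Error ≈ 36.1666667 − 36.1481481 ≈ 0.01852.

0.01852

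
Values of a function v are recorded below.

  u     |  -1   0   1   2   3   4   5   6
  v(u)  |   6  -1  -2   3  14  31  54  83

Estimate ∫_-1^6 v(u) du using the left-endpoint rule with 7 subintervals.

Δu = 1.
Sum = 1·[6 + (-1) + (-2) + 3 + 14 + 31 + 54] = 105.

105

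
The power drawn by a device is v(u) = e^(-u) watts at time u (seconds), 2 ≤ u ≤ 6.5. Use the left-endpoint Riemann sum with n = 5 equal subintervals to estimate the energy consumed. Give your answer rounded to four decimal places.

0.2030

Δu = (6.5 − 2)/5 = 0.9.
Left endpoints: 2, 2.9, 3.8, 4.7, 5.6.
v(2) ≈ 0.1353, v(2.9) ≈ 0.0550, v(3.8) ≈ 0.0224, v(4.7) ≈ 0.0091, v(5.6) ≈ 0.0037.
Sum = Δu · [v(2) + v(2.9) + v(3.8) + v(4.7) + v(5.6)].
Sum ≈ 0.2030.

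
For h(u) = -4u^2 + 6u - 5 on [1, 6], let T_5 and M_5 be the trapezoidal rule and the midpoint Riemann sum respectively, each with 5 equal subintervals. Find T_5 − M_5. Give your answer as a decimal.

-5

T_5 = -210.
M_5 = -205.
T_5 − M_5 = -5.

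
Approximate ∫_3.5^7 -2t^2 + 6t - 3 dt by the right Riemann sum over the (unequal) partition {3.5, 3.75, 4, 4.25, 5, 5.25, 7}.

-135.46875

Subinterval widths: 0.25, 0.25, 0.25, 0.75, 0.25, 1.75.
Right endpoints: 3.75, 4, 4.25, 5, 5.25, 7.
f(3.75) = -8.625, f(4) = -11, f(4.25) = -13.625, f(5) = -23, f(5.25) = -26.625, f(7) = -59.
Sum = Σ Δt_i · f(t_i).
Sum = -135.46875.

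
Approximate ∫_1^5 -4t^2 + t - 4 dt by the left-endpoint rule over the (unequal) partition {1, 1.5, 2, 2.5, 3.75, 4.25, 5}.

Subinterval widths: 0.5, 0.5, 0.5, 1.25, 0.5, 0.75.
Left endpoints: 1, 1.5, 2, 2.5, 3.75, 4.25.
f(1) = -7, f(1.5) = -11.5, f(2) = -18, f(2.5) = -26.5, f(3.75) = -56.5, f(4.25) = -72.
Sum = Σ Δt_i · f(t_i).
Sum = -133.625.

-133.625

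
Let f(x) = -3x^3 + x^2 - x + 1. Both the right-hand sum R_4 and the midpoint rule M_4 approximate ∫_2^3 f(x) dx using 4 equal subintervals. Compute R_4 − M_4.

R_4 = -50.765625.
M_4 = -43.8046875.
R_4 − M_4 = -6.9609375.

-6.9609375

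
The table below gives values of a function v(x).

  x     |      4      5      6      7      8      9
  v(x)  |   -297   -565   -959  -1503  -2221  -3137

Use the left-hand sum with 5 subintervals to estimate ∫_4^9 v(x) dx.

-5545

Δx = 1.
Sum = 1·[(-297) + (-565) + (-959) + (-1503) + (-2221)] = -5545.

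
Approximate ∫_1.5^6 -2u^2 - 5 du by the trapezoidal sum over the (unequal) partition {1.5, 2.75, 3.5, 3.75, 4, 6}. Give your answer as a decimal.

-167.71875

Subinterval widths: 1.25, 0.75, 0.25, 0.25, 2.
f(1.5) = -9.5, f(2.75) = -20.125, f(3.5) = -29.5, f(3.75) = -33.125, f(4) = -37, f(6) = -77.
On each subinterval the trapezoid contributes (Δu_i/2)·[f(u_{i-1}) + f(u_i)].
Sum = -167.71875.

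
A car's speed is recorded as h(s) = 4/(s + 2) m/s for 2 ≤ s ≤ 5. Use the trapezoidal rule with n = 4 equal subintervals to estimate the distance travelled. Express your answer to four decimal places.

Δs = (5 − 2)/4 = 0.75.
h(2) = 1, h(2.75) = 16/19, h(3.5) = 8/11, h(4.25) = 0.64, h(5) = 4/7.
T_4 = (Δs/2)·[h(s_0) + 2h(s_1) + 2h(s_2) + 2h(s_3) + h(s_4)].
Sum ≈ 2.2463.

2.2463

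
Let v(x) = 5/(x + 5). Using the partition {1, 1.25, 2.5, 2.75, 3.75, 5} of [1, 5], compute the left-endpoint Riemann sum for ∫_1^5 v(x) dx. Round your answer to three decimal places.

2.734

Subinterval widths: 0.25, 1.25, 0.25, 1, 1.25.
Left endpoints: 1, 1.25, 2.5, 2.75, 3.75.
v(1) = 5/6, v(1.25) = 0.8, v(2.5) = 2/3, v(2.75) = 20/31, v(3.75) = 4/7.
Sum = Σ Δx_i · v(x_i).
Sum ≈ 2.734.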